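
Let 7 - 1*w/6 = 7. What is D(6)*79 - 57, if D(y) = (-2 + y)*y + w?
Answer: 1839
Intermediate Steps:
w = 0 (w = 42 - 6*7 = 42 - 42 = 0)
D(y) = y*(-2 + y) (D(y) = (-2 + y)*y + 0 = y*(-2 + y) + 0 = y*(-2 + y))
D(6)*79 - 57 = (6*(-2 + 6))*79 - 57 = (6*4)*79 - 57 = 24*79 - 57 = 1896 - 57 = 1839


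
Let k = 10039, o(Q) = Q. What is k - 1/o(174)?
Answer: 1746785/174 ≈ 10039.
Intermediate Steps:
k - 1/o(174) = 10039 - 1/174 = 1746785/174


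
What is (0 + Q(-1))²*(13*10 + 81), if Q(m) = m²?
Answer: 211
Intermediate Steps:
(0 + Q(-1))²*(13*10 + 81) = (0 + (-1)²)²*(13*10 + 81) = (0 + 1)²*(130 + 81) = 1²*211 = 1*211 = 211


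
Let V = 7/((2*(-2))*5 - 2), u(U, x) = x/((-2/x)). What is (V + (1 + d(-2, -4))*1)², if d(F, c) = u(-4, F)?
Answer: 841/484 ≈ 1.7376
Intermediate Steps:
u(U, x) = -x²/2 (u(U, x) = x*(-x/2) = -x²/2)
d(F, c) = -F²/2
V = -7/22 (V = 7/(-4*5 - 2) = 7/(-20 - 2) = 7/(-22) = 7*(-1/22) = -7/22 ≈ -0.31818)
(V + (1 + d(-2, -4))*1)² = (-7/22 + (1 - ½*(-2)²)*1)² = (-7/22 + (1 - ½*4)*1)² = (-7/22 + (1 - 2)*1)² = (-7/22 - 1*1)² = (-7/22 - 1)² = (-29/22)² = 841/484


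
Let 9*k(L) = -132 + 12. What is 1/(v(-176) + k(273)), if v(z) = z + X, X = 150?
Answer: -3/118 ≈ -0.025424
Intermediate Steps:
k(L) = -40/3 (k(L) = (-132 + 12)/9 = (⅑)*(-120) = -40/3)
v(z) = 150 + z (v(z) = z + 150 = 150 + z)
1/(v(-176) + k(273)) = 1/((150 - 176) - 40/3) = 1/(-26 - 40/3) = 1/(-118/3) = -3/118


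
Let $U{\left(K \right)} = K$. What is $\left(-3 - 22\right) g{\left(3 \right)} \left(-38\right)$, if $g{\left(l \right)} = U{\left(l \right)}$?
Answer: $2850$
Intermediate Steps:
$g{\left(l \right)} = l$
$\left(-3 - 22\right) g{\left(3 \right)} \left(-38\right) = \left(-3 - 22\right) 3 \left(-38\right) = \left(-25\right) 3 \left(-38\right) = \left(-75\right) \left(-38\right) = 2850$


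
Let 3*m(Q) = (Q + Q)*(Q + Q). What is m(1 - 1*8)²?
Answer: 38416/9 ≈ 4268.4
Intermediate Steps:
m(Q) = 4*Q²/3 (m(Q) = ((Q + Q)*(Q + Q))/3 = ((2*Q)*(2*Q))/3 = (4*Q²)/3 = 4*Q²/3)
m(1 - 1*8)² = (4*(1 - 1*8)²/3)² = (4*(1 - 8)²/3)² = ((4/3)*(-7)²)² = ((4/3)*49)² = (196/3)² = 38416/9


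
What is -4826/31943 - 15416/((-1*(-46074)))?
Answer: -357393206/735870891 ≈ -0.48567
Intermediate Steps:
-4826/31943 - 15416/((-1*(-46074))) = -4826*1/31943 - 15416/46074 = -4826/31943 - 15416*1/46074 = -4826/31943 - 7708/23037 = -357393206/735870891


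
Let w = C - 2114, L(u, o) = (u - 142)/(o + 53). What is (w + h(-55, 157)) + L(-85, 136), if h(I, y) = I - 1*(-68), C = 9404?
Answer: 1380040/189 ≈ 7301.8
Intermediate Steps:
h(I, y) = 68 + I (h(I, y) = I + 68 = 68 + I)
L(u, o) = (-142 + u)/(53 + o)
w = 7290 (w = 9404 - 2114 = 7290)
(w + h(-55, 157)) + L(-85, 136) = (7290 + (68 - 55)) + (-142 - 85)/(53 + 136) = (7290 + 13) - 227/189 = 7303 + (1/189)*(-227) = 7303 - 227/189 = 1380040/189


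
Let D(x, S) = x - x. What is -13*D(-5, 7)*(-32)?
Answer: 0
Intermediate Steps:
D(x, S) = 0
-13*D(-5, 7)*(-32) = -13*0*(-32) = 0*(-32) = 0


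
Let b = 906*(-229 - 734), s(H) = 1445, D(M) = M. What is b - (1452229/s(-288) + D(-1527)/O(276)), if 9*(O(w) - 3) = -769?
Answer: -936559599373/1072190 ≈ -8.7350e+5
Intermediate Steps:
O(w) = -742/9 (O(w) = 3 + (⅑)*(-769) = 3 - 769/9 = -742/9)
b = -872478 (b = 906*(-963) = -872478)
b - (1452229/s(-288) + D(-1527)/O(276)) = -872478 - (1452229/1445 - 1527/(-742/9)) = -872478 - (1452229*(1/1445) - 1527*(-9/742)) = -872478 - (1452229/1445 + 13743/742) = -872478 - 1*1097412553/1072190 = -872478 - 1097412553/1072190 = -936559599373/1072190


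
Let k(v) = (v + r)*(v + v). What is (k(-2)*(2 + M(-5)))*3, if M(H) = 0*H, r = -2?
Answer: 96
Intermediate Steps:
M(H) = 0
k(v) = 2*v*(-2 + v) (k(v) = (v - 2)*(v + v) = (-2 + v)*(2*v) = 2*v*(-2 + v))
(k(-2)*(2 + M(-5)))*3 = ((2*(-2)*(-2 - 2))*(2 + 0))*3 = ((2*(-2)*(-4))*2)*3 = (16*2)*3 = 32*3 = 96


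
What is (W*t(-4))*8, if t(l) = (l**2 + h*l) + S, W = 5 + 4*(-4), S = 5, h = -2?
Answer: -2552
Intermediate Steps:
W = -11 (W = 5 - 16 = -11)
t(l) = 5 + l**2 - 2*l (t(l) = (l**2 - 2*l) + 5 = 5 + l**2 - 2*l)
(W*t(-4))*8 = -11*(5 + (-4)**2 - 2*(-4))*8 = -11*(5 + 16 + 8)*8 = -11*29*8 = -319*8 = -2552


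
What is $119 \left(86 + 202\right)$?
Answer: $34272$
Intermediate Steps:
$119 \left(86 + 202\right) = 119 \cdot 288 = 34272$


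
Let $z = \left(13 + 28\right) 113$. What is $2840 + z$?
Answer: $7473$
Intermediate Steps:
$z = 4633$ ($z = 41 \cdot 113 = 4633$)
$2840 + z = 2840 + 4633 = 7473$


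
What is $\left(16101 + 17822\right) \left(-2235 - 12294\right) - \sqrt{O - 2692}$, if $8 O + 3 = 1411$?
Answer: $-492867267 - 2 i \sqrt{629} \approx -4.9287 \cdot 10^{8} - 50.16 i$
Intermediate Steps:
$O = 176$ ($O = - \frac{3}{8} + \frac{1}{8} \cdot 1411 = - \frac{3}{8} + \frac{1411}{8} = 176$)
$\left(16101 + 17822\right) \left(-2235 - 12294\right) - \sqrt{O - 2692} = \left(16101 + 17822\right) \left(-2235 - 12294\right) - \sqrt{176 - 2692} = 33923 \left(-14529\right) - \sqrt{-2516} = -492867267 - 2 i \sqrt{629}$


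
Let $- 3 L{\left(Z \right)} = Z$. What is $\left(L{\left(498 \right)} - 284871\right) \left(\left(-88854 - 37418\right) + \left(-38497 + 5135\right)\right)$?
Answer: $45501596458$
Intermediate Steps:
$L{\left(Z \right)} = - \frac{Z}{3}$
$\left(L{\left(498 \right)} - 284871\right) \left(\left(-88854 - 37418\right) + \left(-38497 + 5135\right)\right) = \left(\left(- \frac{1}{3}\right) 498 - 284871\right) \left(\left(-88854 - 37418\right) + \left(-38497 + 5135\right)\right) = \left(-166 - 284871\right) \left(-126272 - 33362\right) = \left(-285037\right) \left(-159634\right) = 45501596458$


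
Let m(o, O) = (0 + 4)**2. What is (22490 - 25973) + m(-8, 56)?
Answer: -3467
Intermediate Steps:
m(o, O) = 16 (m(o, O) = 4**2 = 16)
(22490 - 25973) + m(-8, 56) = (22490 - 25973) + 16 = -3483 + 16 = -3467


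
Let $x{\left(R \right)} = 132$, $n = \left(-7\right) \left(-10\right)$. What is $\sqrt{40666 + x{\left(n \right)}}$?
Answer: $\sqrt{40798} \approx 201.99$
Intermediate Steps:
$n = 70$
$\sqrt{40666 + x{\left(n \right)}} = \sqrt{40666 + 132} = \sqrt{40798}$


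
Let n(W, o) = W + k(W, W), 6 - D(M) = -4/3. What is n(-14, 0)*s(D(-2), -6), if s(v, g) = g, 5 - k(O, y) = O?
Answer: -30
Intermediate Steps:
D(M) = 22/3 (D(M) = 6 - (-4)/3 = 6 - 1*(-4/3) = 6 + 4/3 = 22/3)
k(O, y) = 5 - O
n(W, o) = 5 (n(W, o) = W + (5 - W) = 5)
n(-14, 0)*s(D(-2), -6) = 5*(-6) = -30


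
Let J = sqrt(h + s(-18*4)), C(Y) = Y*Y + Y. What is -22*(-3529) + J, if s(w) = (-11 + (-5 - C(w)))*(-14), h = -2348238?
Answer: 77638 + I*sqrt(2276446) ≈ 77638.0 + 1508.8*I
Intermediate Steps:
C(Y) = Y + Y**2 (C(Y) = Y**2 + Y = Y + Y**2)
s(w) = 224 + 14*w*(1 + w) (s(w) = (-11 + (-5 - w*(1 + w)))*(-14) = (-16 - w*(1 + w))*(-14) = 224 + 14*w*(1 + w))
J = I*sqrt(2276446) (J = sqrt(-2348238 + (224 + 14*(-18*4)*(1 - 18*4))) = sqrt(-2348238 + (224 + 14*(-72)*(1 - 72))) = sqrt(-2348238 + (224 + 14*(-72)*(-71))) = sqrt(-2348238 + (224 + 71568)) = sqrt(-2348238 + 71792) = sqrt(-2276446) = I*sqrt(2276446) ≈ 1508.8*I)
-22*(-3529) + J = -22*(-3529) + I*sqrt(2276446) = 77638 + I*sqrt(2276446)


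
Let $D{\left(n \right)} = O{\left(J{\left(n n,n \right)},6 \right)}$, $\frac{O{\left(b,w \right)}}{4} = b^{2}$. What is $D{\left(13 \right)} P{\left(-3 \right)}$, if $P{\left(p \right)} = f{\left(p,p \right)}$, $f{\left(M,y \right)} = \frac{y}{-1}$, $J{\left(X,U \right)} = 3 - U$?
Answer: $1200$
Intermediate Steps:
$f{\left(M,y \right)} = - y$ ($f{\left(M,y \right)} = y \left(-1\right) = - y$)
$O{\left(b,w \right)} = 4 b^{2}$
$P{\left(p \right)} = - p$
$D{\left(n \right)} = 4 \left(3 - n\right)^{2}$
$D{\left(13 \right)} P{\left(-3 \right)} = 4 \left(-3 + 13\right)^{2} \left(\left(-1\right) \left(-3\right)\right) = 4 \cdot 10^{2} \cdot 3 = 4 \cdot 100 \cdot 3 = 400 \cdot 3 = 1200$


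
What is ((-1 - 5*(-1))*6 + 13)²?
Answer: 1369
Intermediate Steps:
((-1 - 5*(-1))*6 + 13)² = ((-1 + 5)*6 + 13)² = (4*6 + 13)² = (24 + 13)² = 37² = 1369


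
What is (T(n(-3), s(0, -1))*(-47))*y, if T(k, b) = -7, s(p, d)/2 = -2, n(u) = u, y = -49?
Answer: -16121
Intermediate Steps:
s(p, d) = -4 (s(p, d) = 2*(-2) = -4)
(T(n(-3), s(0, -1))*(-47))*y = -7*(-47)*(-49) = 329*(-49) = -16121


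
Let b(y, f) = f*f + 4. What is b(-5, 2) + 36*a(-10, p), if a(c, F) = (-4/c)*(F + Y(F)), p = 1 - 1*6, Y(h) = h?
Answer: -136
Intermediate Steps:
b(y, f) = 4 + f² (b(y, f) = f² + 4 = 4 + f²)
p = -5 (p = 1 - 6 = -5)
a(c, F) = -8*F/c (a(c, F) = (-4/c)*(F + F) = (-4/c)*(2*F) = -8*F/c)
b(-5, 2) + 36*a(-10, p) = (4 + 2²) + 36*(-8*(-5)/(-10)) = (4 + 4) + 36*(-8*(-5)*(-⅒)) = 8 + 36*(-4) = 8 - 144 = -136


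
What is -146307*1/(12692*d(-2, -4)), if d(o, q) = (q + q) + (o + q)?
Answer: 20901/25384 ≈ 0.82339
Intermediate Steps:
d(o, q) = o + 3*q (d(o, q) = 2*q + (o + q) = o + 3*q)
-146307*1/(12692*d(-2, -4)) = -146307*1/(12692*(-2 + 3*(-4))) = -146307*1/(12692*(-2 - 12)) = -146307/(12692*(-14)) = -146307/(-177688) = -146307*(-1/177688) = 20901/25384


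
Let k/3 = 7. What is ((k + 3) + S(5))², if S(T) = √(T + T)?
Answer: (24 + √10)² ≈ 737.79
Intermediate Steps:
k = 21 (k = 3*7 = 21)
S(T) = √2*√T (S(T) = √(2*T) = √2*√T)
((k + 3) + S(5))² = ((21 + 3) + √2*√5)² = (24 + √10)²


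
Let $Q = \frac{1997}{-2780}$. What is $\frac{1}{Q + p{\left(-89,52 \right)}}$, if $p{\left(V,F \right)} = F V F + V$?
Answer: $- \frac{2780}{669273097} \approx -4.1538 \cdot 10^{-6}$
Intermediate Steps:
$p{\left(V,F \right)} = V + V F^{2}$ ($p{\left(V,F \right)} = V F^{2} + V = V + V F^{2}$)
$Q = - \frac{1997}{2780}$ ($Q = 1997 \left(- \frac{1}{2780}\right) = - \frac{1997}{2780} \approx -0.71835$)
$\frac{1}{Q + p{\left(-89,52 \right)}} = \frac{1}{- \frac{1997}{2780} - 89 \left(1 + 52^{2}\right)} = \frac{1}{- \frac{1997}{2780} - 89 \left(1 + 2704\right)} = \frac{1}{- \frac{1997}{2780} - 240745} = \frac{1}{- \frac{669273097}{2780}} = - \frac{2780}{669273097}$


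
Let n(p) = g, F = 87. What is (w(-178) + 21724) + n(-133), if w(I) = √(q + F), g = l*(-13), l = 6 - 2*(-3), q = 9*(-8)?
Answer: 21568 + √15 ≈ 21572.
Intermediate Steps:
q = -72
l = 12 (l = 6 - 1*(-6) = 6 + 6 = 12)
g = -156 (g = 12*(-13) = -156)
n(p) = -156
w(I) = √15 (w(I) = √(-72 + 87) = √15)
(w(-178) + 21724) + n(-133) = (√15 + 21724) - 156 = (21724 + √15) - 156 = 21568 + √15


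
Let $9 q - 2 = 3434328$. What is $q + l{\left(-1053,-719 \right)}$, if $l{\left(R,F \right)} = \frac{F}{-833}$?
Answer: $\frac{2860803361}{7497} \approx 3.8159 \cdot 10^{5}$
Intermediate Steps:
$q = \frac{3434330}{9}$ ($q = \frac{2}{9} + \frac{1}{9} \cdot 3434328 = \frac{2}{9} + 381592 = \frac{3434330}{9} \approx 3.8159 \cdot 10^{5}$)
$l{\left(R,F \right)} = - \frac{F}{833}$ ($l{\left(R,F \right)} = F \left(- \frac{1}{833}\right) = - \frac{F}{833}$)
$q + l{\left(-1053,-719 \right)} = \frac{3434330}{9} - - \frac{719}{833} = \frac{3434330}{9} + \frac{719}{833} = \frac{2860803361}{7497}$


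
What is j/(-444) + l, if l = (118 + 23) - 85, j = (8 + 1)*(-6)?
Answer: 4153/74 ≈ 56.122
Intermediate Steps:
j = -54 (j = 9*(-6) = -54)
l = 56 (l = 141 - 85 = 56)
j/(-444) + l = -54/(-444) + 56 = -54*(-1/444) + 56 = 9/74 + 56 = 4153/74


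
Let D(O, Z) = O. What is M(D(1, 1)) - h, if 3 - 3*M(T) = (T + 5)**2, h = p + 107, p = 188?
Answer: -306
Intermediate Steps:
h = 295 (h = 188 + 107 = 295)
M(T) = 1 - (5 + T)**2/3 (M(T) = 1 - (T + 5)**2/3 = 1 - (5 + T)**2/3)
M(D(1, 1)) - h = (1 - (5 + 1)**2/3) - 1*295 = (1 - 1/3*6**2) - 295 = (1 - 1/3*36) - 295 = (1 - 12) - 295 = -11 - 295 = -306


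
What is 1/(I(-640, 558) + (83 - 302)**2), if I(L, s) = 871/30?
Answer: 30/1439701 ≈ 2.0838e-5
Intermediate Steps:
I(L, s) = 871/30 (I(L, s) = 871*(1/30) = 871/30)
1/(I(-640, 558) + (83 - 302)**2) = 1/(871/30 + (83 - 302)**2) = 1/(871/30 + (-219)**2) = 1/(871/30 + 47961) = 1/(1439701/30) = 30/1439701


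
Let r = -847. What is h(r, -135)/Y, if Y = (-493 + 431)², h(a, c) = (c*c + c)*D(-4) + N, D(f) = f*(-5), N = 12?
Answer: 90453/961 ≈ 94.124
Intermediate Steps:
D(f) = -5*f
h(a, c) = 12 + 20*c + 20*c² (h(a, c) = (c*c + c)*(-5*(-4)) + 12 = (c² + c)*20 + 12 = (c + c²)*20 + 12 = (20*c + 20*c²) + 12 = 12 + 20*c + 20*c²)
Y = 3844 (Y = (-62)² = 3844)
h(r, -135)/Y = (12 + 20*(-135) + 20*(-135)²)/3844 = (12 - 2700 + 20*18225)*(1/3844) = (12 - 2700 + 364500)*(1/3844) = 361812*(1/3844) = 90453/961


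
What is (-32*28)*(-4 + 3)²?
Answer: -896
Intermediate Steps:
(-32*28)*(-4 + 3)² = -896*(-1)² = -896*1 = -896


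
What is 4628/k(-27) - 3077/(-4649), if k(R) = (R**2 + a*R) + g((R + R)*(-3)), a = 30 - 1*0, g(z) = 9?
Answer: -5323507/83682 ≈ -63.616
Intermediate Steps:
a = 30 (a = 30 + 0 = 30)
k(R) = 9 + R**2 + 30*R (k(R) = (R**2 + 30*R) + 9 = 9 + R**2 + 30*R)
4628/k(-27) - 3077/(-4649) = 4628/(9 + (-27)**2 + 30*(-27)) - 3077/(-4649) = 4628/(9 + 729 - 810) - 3077*(-1/4649) = 4628/(-72) + 3077/4649 = 4628*(-1/72) + 3077/4649 = -1157/18 + 3077/4649 = -5323507/83682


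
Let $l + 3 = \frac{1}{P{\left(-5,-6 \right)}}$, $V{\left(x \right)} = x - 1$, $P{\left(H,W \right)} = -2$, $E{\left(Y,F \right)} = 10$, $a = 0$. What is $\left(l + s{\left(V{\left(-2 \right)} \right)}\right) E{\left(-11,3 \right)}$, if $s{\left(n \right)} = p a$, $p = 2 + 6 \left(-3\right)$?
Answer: $-35$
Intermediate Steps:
$p = -16$ ($p = 2 - 18 = -16$)
$V{\left(x \right)} = -1 + x$ ($V{\left(x \right)} = x - 1 = -1 + x$)
$l = - \frac{7}{2}$ ($l = -3 + \frac{1}{-2} = -3 - \frac{1}{2} = - \frac{7}{2} \approx -3.5$)
$s{\left(n \right)} = 0$ ($s{\left(n \right)} = \left(-16\right) 0 = 0$)
$\left(l + s{\left(V{\left(-2 \right)} \right)}\right) E{\left(-11,3 \right)} = \left(- \frac{7}{2} + 0\right) 10 = \left(- \frac{7}{2}\right) 10 = -35$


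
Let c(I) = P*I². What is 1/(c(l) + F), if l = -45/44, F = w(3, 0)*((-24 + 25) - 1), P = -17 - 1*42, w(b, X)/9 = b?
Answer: -1936/119475 ≈ -0.016204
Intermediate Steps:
w(b, X) = 9*b
P = -59 (P = -17 - 42 = -59)
F = 0 (F = (9*3)*((-24 + 25) - 1) = 27*(1 - 1) = 27*0 = 0)
l = -45/44 (l = -45*1/44 = -45/44 ≈ -1.0227)
c(I) = -59*I²
1/(c(l) + F) = 1/(-59*(-45/44)² + 0) = 1/(-59*2025/1936 + 0) = 1/(-119475/1936 + 0) = 1/(-119475/1936) = -1936/119475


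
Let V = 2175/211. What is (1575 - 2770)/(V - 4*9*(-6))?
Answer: -252145/47751 ≈ -5.2804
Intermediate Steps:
V = 2175/211 (V = 2175*(1/211) = 2175/211 ≈ 10.308)
(1575 - 2770)/(V - 4*9*(-6)) = (1575 - 2770)/(2175/211 - 4*9*(-6)) = -1195/(2175/211 - 36*(-6)) = -1195/(2175/211 + 216) = -1195/47751/211 = -1195*211/47751 = -252145/47751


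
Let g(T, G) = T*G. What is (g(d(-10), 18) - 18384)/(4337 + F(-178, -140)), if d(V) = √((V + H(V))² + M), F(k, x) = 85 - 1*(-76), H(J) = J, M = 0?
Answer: -9012/2249 ≈ -4.0071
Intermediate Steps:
F(k, x) = 161 (F(k, x) = 85 + 76 = 161)
d(V) = 2*√(V²) (d(V) = √((V + V)² + 0) = √((2*V)² + 0) = √(4*V² + 0) = √(4*V²) = 2*√(V²))
g(T, G) = G*T
(g(d(-10), 18) - 18384)/(4337 + F(-178, -140)) = (18*(2*√((-10)²)) - 18384)/(4337 + 161) = (18*(2*√100) - 18384)/4498 = (18*(2*10) - 18384)*(1/4498) = (18*20 - 18384)*(1/4498) = (360 - 18384)*(1/4498) = -18024*1/4498 = -9012/2249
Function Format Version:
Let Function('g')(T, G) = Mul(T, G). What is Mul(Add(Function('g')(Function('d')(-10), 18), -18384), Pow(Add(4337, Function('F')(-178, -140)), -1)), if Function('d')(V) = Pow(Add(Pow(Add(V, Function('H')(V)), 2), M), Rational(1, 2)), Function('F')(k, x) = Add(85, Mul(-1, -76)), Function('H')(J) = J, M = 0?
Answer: Rational(-9012, 2249) ≈ -4.0071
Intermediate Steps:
Function('F')(k, x) = 161 (Function('F')(k, x) = Add(85, 76) = 161)
Function('d')(V) = Mul(2, Pow(Pow(V, 2), Rational(1, 2))) (Function('d')(V) = Pow(Add(Pow(Add(V, V), 2), 0), Rational(1, 2)) = Pow(Add(Pow(Mul(2, V), 2), 0), Rational(1, 2)) = Pow(Add(Mul(4, Pow(V, 2)), 0), Rational(1, 2)) = Pow(Mul(4, Pow(V, 2)), Rational(1, 2)) = Mul(2, Pow(Pow(V, 2), Rational(1, 2))))
Function('g')(T, G) = Mul(G, T)
Mul(Add(Function('g')(Function('d')(-10), 18), -18384), Pow(Add(4337, Function('F')(-178, -140)), -1)) = Mul(Add(Mul(18, Mul(2, Pow(Pow(-10, 2), Rational(1, 2)))), -18384), Pow(Add(4337, 161), -1)) = Mul(Add(Mul(18, Mul(2, Pow(100, Rational(1, 2)))), -18384), Pow(4498, -1)) = Mul(Add(Mul(18, Mul(2, 10)), -18384), Rational(1, 4498)) = Mul(Add(Mul(18, 20), -18384), Rational(1, 4498)) = Mul(Add(360, -18384), Rational(1, 4498)) = Mul(-18024, Rational(1, 4498)) = Rational(-9012, 2249)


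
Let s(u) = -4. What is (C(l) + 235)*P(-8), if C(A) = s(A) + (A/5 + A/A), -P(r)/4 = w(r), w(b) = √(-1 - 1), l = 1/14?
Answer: -32482*I*√2/35 ≈ -1312.5*I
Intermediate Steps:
l = 1/14 ≈ 0.071429
w(b) = I*√2 (w(b) = √(-2) = I*√2)
P(r) = -4*I*√2
C(A) = -3 + A/5 (C(A) = -4 + (A/5 + A/A) = -4 + (A*(⅕) + 1) = -4 + (A/5 + 1) = -4 + (1 + A/5) = -3 + A/5)
(C(l) + 235)*P(-8) = ((-3 + (⅕)*(1/14)) + 235)*(-4*I*√2) = ((-3 + 1/70) + 235)*(-4*I*√2) = (-209/70 + 235)*(-4*I*√2) = 16241*(-4*I*√2)/70 = -32482*I*√2/35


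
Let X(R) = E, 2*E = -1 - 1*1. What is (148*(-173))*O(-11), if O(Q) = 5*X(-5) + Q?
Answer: 409664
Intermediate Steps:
E = -1 (E = (-1 - 1*1)/2 = (-1 - 1)/2 = (1/2)*(-2) = -1)
X(R) = -1
O(Q) = -5 + Q (O(Q) = 5*(-1) + Q = -5 + Q)
(148*(-173))*O(-11) = (148*(-173))*(-5 - 11) = -25604*(-16) = 409664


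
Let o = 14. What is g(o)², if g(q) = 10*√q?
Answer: 1400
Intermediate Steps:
g(o)² = (10*√14)² = 1400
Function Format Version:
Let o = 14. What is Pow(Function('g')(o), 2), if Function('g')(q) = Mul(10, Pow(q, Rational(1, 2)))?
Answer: 1400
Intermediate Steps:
Pow(Function('g')(o), 2) = Pow(Mul(10, Pow(14, Rational(1, 2))), 2) = 1400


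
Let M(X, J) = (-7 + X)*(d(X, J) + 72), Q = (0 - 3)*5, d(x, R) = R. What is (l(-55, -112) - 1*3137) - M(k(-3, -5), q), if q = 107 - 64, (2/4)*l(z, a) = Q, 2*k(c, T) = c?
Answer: -4379/2 ≈ -2189.5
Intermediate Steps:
k(c, T) = c/2
Q = -15 (Q = -3*5 = -15)
l(z, a) = -30 (l(z, a) = 2*(-15) = -30)
q = 43
M(X, J) = (-7 + X)*(72 + J) (M(X, J) = (-7 + X)*(J + 72) = (-7 + X)*(72 + J))
(l(-55, -112) - 1*3137) - M(k(-3, -5), q) = (-30 - 1*3137) - (-504 - 7*43 + 72*((½)*(-3)) + 43*((½)*(-3))) = (-30 - 3137) - (-504 - 301 + 72*(-3/2) + 43*(-3/2)) = -3167 - (-504 - 301 - 108 - 129/2) = -3167 - 1*(-1955/2) = -3167 + 1955/2 = -4379/2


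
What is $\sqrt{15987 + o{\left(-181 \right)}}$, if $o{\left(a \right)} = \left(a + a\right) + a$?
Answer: $6 \sqrt{429} \approx 124.27$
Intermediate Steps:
$o{\left(a \right)} = 3 a$ ($o{\left(a \right)} = 2 a + a = 3 a$)
$\sqrt{15987 + o{\left(-181 \right)}} = \sqrt{15987 + 3 \left(-181\right)} = \sqrt{15987 - 543} = \sqrt{15444} = 6 \sqrt{429}$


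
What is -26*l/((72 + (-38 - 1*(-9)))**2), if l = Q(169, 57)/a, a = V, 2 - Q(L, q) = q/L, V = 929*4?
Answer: -281/44660746 ≈ -6.2919e-6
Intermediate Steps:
V = 3716
Q(L, q) = 2 - q/L
a = 3716
l = 281/628004 (l = (2 - 1*57/169)/3716 = (2 - 1*57*1/169)*(1/3716) = (2 - 57/169)*(1/3716) = (281/169)*(1/3716) = 281/628004 ≈ 0.00044745)
-26*l/((72 + (-38 - 1*(-9)))**2) = -281/(24154*((72 + (-38 - 1*(-9)))**2)) = -281/(24154*((72 + (-38 + 9))**2)) = -281/(24154*((72 - 29)**2)) = -281/(24154*(43**2)) = -281/(24154*1849) = -26*281/1161179396 = -281/44660746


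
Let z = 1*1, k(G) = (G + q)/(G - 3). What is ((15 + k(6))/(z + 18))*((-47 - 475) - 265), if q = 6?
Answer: -787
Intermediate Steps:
k(G) = (6 + G)/(-3 + G) (k(G) = (G + 6)/(G - 3) = (6 + G)/(-3 + G))
z = 1
((15 + k(6))/(z + 18))*((-47 - 475) - 265) = ((15 + (6 + 6)/(-3 + 6))/(1 + 18))*((-47 - 475) - 265) = ((15 + 12/3)/19)*(-522 - 265) = ((15 + (⅓)*12)*(1/19))*(-787) = ((15 + 4)*(1/19))*(-787) = (19*(1/19))*(-787) = 1*(-787) = -787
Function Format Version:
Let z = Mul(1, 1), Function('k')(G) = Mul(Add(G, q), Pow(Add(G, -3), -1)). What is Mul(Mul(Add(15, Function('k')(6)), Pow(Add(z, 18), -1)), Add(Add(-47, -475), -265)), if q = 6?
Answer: -787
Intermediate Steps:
Function('k')(G) = Mul(Pow(Add(-3, G), -1), Add(6, G)) (Function('k')(G) = Mul(Add(G, 6), Pow(Add(G, -3), -1)) = Mul(Add(6, G), Pow(Add(-3, G), -1)) = Mul(Pow(Add(-3, G), -1), Add(6, G)))
z = 1
Mul(Mul(Add(15, Function('k')(6)), Pow(Add(z, 18), -1)), Add(Add(-47, -475), -265)) = Mul(Mul(Add(15, Mul(Pow(Add(-3, 6), -1), Add(6, 6))), Pow(Add(1, 18), -1)), Add(Add(-47, -475), -265)) = Mul(Mul(Add(15, Mul(Pow(3, -1), 12)), Pow(19, -1)), Add(-522, -265)) = Mul(Mul(Add(15, Mul(Rational(1, 3), 12)), Rational(1, 19)), -787) = Mul(Mul(Add(15, 4), Rational(1, 19)), -787) = Mul(Mul(19, Rational(1, 19)), -787) = Mul(1, -787) = -787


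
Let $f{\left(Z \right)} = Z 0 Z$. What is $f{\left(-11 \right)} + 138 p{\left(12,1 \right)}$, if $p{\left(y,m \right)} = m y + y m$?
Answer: $3312$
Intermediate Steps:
$f{\left(Z \right)} = 0$ ($f{\left(Z \right)} = Z 0 = 0$)
$p{\left(y,m \right)} = 2 m y$ ($p{\left(y,m \right)} = m y + m y = 2 m y$)
$f{\left(-11 \right)} + 138 p{\left(12,1 \right)} = 0 + 138 \cdot 2 \cdot 1 \cdot 12 = 0 + 138 \cdot 24 = 0 + 3312 = 3312$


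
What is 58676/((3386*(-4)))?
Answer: -14669/3386 ≈ -4.3323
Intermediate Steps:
58676/((3386*(-4))) = 58676/(-13544) = 58676*(-1/13544) = -14669/3386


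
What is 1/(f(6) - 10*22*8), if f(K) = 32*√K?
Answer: -55/96608 - √6/96608 ≈ -0.00059467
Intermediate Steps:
1/(f(6) - 10*22*8) = 1/(32*√6 - 10*22*8) = 1/(32*√6 - 220*8) = 1/(32*√6 - 1760) = 1/(-1760 + 32*√6)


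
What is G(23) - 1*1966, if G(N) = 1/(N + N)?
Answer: -90435/46 ≈ -1966.0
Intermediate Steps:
G(N) = 1/(2*N)
G(23) - 1*1966 = (1/2)/23 - 1*1966 = (1/2)*(1/23) - 1966 = 1/46 - 1966 = -90435/46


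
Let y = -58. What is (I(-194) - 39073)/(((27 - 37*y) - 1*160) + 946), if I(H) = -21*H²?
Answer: -829429/2959 ≈ -280.31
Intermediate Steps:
(I(-194) - 39073)/(((27 - 37*y) - 1*160) + 946) = (-21*(-194)² - 39073)/(((27 - 37*(-58)) - 1*160) + 946) = (-21*37636 - 39073)/(((27 + 2146) - 160) + 946) = (-790356 - 39073)/((2173 - 160) + 946) = -829429/(2013 + 946) = -829429/2959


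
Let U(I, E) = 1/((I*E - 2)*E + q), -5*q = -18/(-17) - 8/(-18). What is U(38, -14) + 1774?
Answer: 2029069421/1143782 ≈ 1774.0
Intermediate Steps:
q = -46/153 (q = -(-18/(-17) - 8/(-18))/5 = -(-18*(-1/17) - 8*(-1/18))/5 = -(18/17 + 4/9)/5 = -1/5*230/153 = -46/153 ≈ -0.30065)
U(I, E) = 1/(-46/153 + E*(-2 + E*I)) (U(I, E) = 1/((I*E - 2)*E - 46/153) = 1/((E*I - 2)*E - 46/153) = 1/((-2 + E*I)*E - 46/153) = 1/(E*(-2 + E*I) - 46/153) = 1/(-46/153 + E*(-2 + E*I)))
U(38, -14) + 1774 = 153/(-46 - 306*(-14) + 153*38*(-14)**2) + 1774 = 153/(-46 + 4284 + 153*38*196) + 1774 = 153/(-46 + 4284 + 1139544) + 1774 = 153/1143782 + 1774 = 2029069421/1143782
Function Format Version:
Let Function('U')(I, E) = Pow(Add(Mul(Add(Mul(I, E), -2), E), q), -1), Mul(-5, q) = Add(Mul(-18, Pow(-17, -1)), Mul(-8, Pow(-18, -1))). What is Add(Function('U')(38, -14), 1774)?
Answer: Rational(2029069421, 1143782) ≈ 1774.0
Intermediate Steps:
q = Rational(-46, 153) (q = Mul(Rational(-1, 5), Add(Mul(-18, Pow(-17, -1)), Mul(-8, Pow(-18, -1)))) = Mul(Rational(-1, 5), Add(Mul(-18, Rational(-1, 17)), Mul(-8, Rational(-1, 18)))) = Mul(Rational(-1, 5), Add(Rational(18, 17), Rational(4, 9))) = Mul(Rational(-1, 5), Rational(230, 153)) = Rational(-46, 153) ≈ -0.30065)
Function('U')(I, E) = Pow(Add(Rational(-46, 153), Mul(E, Add(-2, Mul(E, I)))), -1) (Function('U')(I, E) = Pow(Add(Mul(Add(Mul(I, E), -2), E), Rational(-46, 153)), -1) = Pow(Add(Mul(Add(Mul(E, I), -2), E), Rational(-46, 153)), -1) = Pow(Add(Mul(Add(-2, Mul(E, I)), E), Rational(-46, 153)), -1) = Pow(Add(Mul(E, Add(-2, Mul(E, I))), Rational(-46, 153)), -1) = Pow(Add(Rational(-46, 153), Mul(E, Add(-2, Mul(E, I)))), -1))
Add(Function('U')(38, -14), 1774) = Add(Mul(153, Pow(Add(-46, Mul(-306, -14), Mul(153, 38, Pow(-14, 2))), -1)), 1774) = Add(Mul(153, Pow(Add(-46, 4284, Mul(153, 38, 196)), -1)), 1774) = Add(Mul(153, Pow(Add(-46, 4284, 1139544), -1)), 1774) = Add(Mul(153, Pow(1143782, -1)), 1774) = Add(Mul(153, Rational(1, 1143782)), 1774) = Add(Rational(153, 1143782), 1774) = Rational(2029069421, 1143782)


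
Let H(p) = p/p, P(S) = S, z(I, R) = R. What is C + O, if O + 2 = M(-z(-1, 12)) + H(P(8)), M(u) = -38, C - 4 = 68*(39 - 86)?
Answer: -3231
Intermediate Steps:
H(p) = 1
C = -3192 (C = 4 + 68*(39 - 86) = 4 + 68*(-47) = 4 - 3196 = -3192)
O = -39 (O = -2 + (-38 + 1) = -2 - 37 = -39)
C + O = -3192 - 39 = -3231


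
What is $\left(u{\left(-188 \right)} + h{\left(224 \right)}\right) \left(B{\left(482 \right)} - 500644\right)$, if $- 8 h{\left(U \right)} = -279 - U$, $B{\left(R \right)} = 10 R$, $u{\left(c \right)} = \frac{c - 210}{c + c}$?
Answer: $- \frac{1489889142}{47} \approx -3.17 \cdot 10^{7}$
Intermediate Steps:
$u{\left(c \right)} = \frac{-210 + c}{2 c}$
$h{\left(U \right)} = \frac{279}{8} + \frac{U}{8}$ ($h{\left(U \right)} = - \frac{-279 - U}{8} = \frac{279}{8} + \frac{U}{8}$)
$\left(u{\left(-188 \right)} + h{\left(224 \right)}\right) \left(B{\left(482 \right)} - 500644\right) = \left(\frac{-210 - 188}{2 \left(-188\right)} + \left(\frac{279}{8} + \frac{1}{8} \cdot 224\right)\right) \left(10 \cdot 482 - 500644\right) = \left(\frac{1}{2} \left(- \frac{1}{188}\right) \left(-398\right) + \left(\frac{279}{8} + 28\right)\right) \left(4820 - 500644\right) = \left(\frac{199}{188} + \frac{503}{8}\right) \left(-495824\right) = \frac{24039}{376} \left(-495824\right) = - \frac{1489889142}{47}$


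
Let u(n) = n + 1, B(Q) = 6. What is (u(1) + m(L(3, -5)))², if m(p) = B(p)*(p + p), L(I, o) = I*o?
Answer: 31684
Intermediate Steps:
u(n) = 1 + n
m(p) = 12*p (m(p) = 6*(p + p) = 6*(2*p) = 12*p)
(u(1) + m(L(3, -5)))² = ((1 + 1) + 12*(3*(-5)))² = (2 + 12*(-15))² = (2 - 180)² = (-178)² = 31684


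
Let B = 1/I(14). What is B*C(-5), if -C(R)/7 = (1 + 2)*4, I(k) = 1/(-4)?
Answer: 336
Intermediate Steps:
I(k) = -¼
C(R) = -84 (C(R) = -7*(1 + 2)*4 = -21*4 = -7*12 = -84)
B = -4 (B = 1/(-¼) = -4)
B*C(-5) = -4*(-84) = 336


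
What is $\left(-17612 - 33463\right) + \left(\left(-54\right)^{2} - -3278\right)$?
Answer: $-44881$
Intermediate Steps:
$\left(-17612 - 33463\right) + \left(\left(-54\right)^{2} - -3278\right) = -51075 + \left(2916 + 3278\right) = -51075 + 6194 = -44881$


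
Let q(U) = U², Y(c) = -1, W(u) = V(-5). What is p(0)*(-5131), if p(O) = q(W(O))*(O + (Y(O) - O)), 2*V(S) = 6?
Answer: 46179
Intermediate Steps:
V(S) = 3 (V(S) = (½)*6 = 3)
W(u) = 3
p(O) = -9 (p(O) = 3²*(O + (-1 - O)) = 9*(-1) = -9)
p(0)*(-5131) = -9*(-5131) = 46179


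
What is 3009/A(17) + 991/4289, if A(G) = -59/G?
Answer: -3717572/4289 ≈ -866.77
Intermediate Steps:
3009/A(17) + 991/4289 = 3009/((-59/17)) + 991/4289 = 3009/((-59*1/17)) + 991*(1/4289) = 3009/(-59/17) + 991/4289 = 3009*(-17/59) + 991/4289 = -867 + 991/4289 = -3717572/4289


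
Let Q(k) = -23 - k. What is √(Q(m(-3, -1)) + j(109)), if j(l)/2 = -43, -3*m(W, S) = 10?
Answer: I*√951/3 ≈ 10.279*I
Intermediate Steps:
m(W, S) = -10/3 (m(W, S) = -⅓*10 = -10/3)
j(l) = -86 (j(l) = 2*(-43) = -86)
√(Q(m(-3, -1)) + j(109)) = √((-23 - 1*(-10/3)) - 86) = √((-23 + 10/3) - 86) = √(-59/3 - 86) = √(-317/3) = I*√951/3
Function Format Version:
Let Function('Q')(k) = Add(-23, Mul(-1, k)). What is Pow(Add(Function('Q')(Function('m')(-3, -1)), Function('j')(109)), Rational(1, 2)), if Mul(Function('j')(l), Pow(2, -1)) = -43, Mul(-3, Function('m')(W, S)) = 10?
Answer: Mul(Rational(1, 3), I, Pow(951, Rational(1, 2))) ≈ Mul(10.279, I)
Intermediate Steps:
Function('m')(W, S) = Rational(-10, 3) (Function('m')(W, S) = Mul(Rational(-1, 3), 10) = Rational(-10, 3))
Function('j')(l) = -86 (Function('j')(l) = Mul(2, -43) = -86)
Pow(Add(Function('Q')(Function('m')(-3, -1)), Function('j')(109)), Rational(1, 2)) = Pow(Add(Add(-23, Mul(-1, Rational(-10, 3))), -86), Rational(1, 2)) = Pow(Add(Add(-23, Rational(10, 3)), -86), Rational(1, 2)) = Pow(Add(Rational(-59, 3), -86), Rational(1, 2)) = Pow(Rational(-317, 3), Rational(1, 2)) = Mul(Rational(1, 3), I, Pow(951, Rational(1, 2)))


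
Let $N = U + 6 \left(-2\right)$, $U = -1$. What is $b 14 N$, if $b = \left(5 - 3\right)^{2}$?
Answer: $-728$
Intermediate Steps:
$N = -13$ ($N = -1 + 6 \left(-2\right) = -1 - 12 = -13$)
$b = 4$ ($b = 2^{2} = 4$)
$b 14 N = 4 \cdot 14 \left(-13\right) = 56 \left(-13\right) = -728$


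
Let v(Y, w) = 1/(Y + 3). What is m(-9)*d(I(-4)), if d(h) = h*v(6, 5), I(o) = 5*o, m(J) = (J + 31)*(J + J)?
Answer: 880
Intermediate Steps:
v(Y, w) = 1/(3 + Y)
m(J) = 2*J*(31 + J) (m(J) = (31 + J)*(2*J) = 2*J*(31 + J))
d(h) = h/9 (d(h) = h/(3 + 6) = h/9)
m(-9)*d(I(-4)) = (2*(-9)*(31 - 9))*((5*(-4))/9) = (2*(-9)*22)*((⅑)*(-20)) = -396*(-20/9) = 880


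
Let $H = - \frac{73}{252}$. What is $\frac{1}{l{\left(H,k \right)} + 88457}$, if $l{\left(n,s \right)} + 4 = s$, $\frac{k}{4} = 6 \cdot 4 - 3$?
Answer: $\frac{1}{88537} \approx 1.1295 \cdot 10^{-5}$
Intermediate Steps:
$k = 84$ ($k = 4 \left(6 \cdot 4 - 3\right) = 4 \left(24 - 3\right) = 4 \cdot 21 = 84$)
$H = - \frac{73}{252}$ ($H = \left(-73\right) \frac{1}{252} = - \frac{73}{252} \approx -0.28968$)
$l{\left(n,s \right)} = -4 + s$
$\frac{1}{l{\left(H,k \right)} + 88457} = \frac{1}{\left(-4 + 84\right) + 88457} = \frac{1}{80 + 88457} = \frac{1}{88537}$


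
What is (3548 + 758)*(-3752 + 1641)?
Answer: -9089966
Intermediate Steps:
(3548 + 758)*(-3752 + 1641) = 4306*(-2111) = -9089966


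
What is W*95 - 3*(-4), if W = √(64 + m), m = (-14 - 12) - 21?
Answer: 12 + 95*√17 ≈ 403.69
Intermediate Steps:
m = -47 (m = -26 - 21 = -47)
W = √17 (W = √(64 - 47) = √17 ≈ 4.1231)
W*95 - 3*(-4) = √17*95 - 3*(-4) = 95*√17 + 12 = 12 + 95*√17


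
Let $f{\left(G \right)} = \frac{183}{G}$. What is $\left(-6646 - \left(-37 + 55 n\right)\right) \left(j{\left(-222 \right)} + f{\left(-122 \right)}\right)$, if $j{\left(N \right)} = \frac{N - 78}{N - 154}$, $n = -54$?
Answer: $\frac{120087}{47} \approx 2555.0$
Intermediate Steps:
$j{\left(N \right)} = \frac{-78 + N}{-154 + N}$
$\left(-6646 - \left(-37 + 55 n\right)\right) \left(j{\left(-222 \right)} + f{\left(-122 \right)}\right) = \left(-6646 + \left(37 - -2970\right)\right) \left(\frac{-78 - 222}{-154 - 222} + \frac{183}{-122}\right) = \left(-6646 + \left(37 + 2970\right)\right) \left(\frac{1}{-376} \left(-300\right) + 183 \left(- \frac{1}{122}\right)\right) = \left(-6646 + 3007\right) \left(\left(- \frac{1}{376}\right) \left(-300\right) - \frac{3}{2}\right) = - 3639 \left(\frac{75}{94} - \frac{3}{2}\right) = \left(-3639\right) \left(- \frac{33}{47}\right) = \frac{120087}{47}$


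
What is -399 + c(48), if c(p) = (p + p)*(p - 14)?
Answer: 2865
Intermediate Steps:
c(p) = 2*p*(-14 + p) (c(p) = (2*p)*(-14 + p) = 2*p*(-14 + p))
-399 + c(48) = -399 + 2*48*(-14 + 48) = -399 + 2*48*34 = -399 + 3264 = 2865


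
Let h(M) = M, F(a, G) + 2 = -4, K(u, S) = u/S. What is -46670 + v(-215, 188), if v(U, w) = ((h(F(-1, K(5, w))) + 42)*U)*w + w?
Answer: -1501602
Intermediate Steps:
F(a, G) = -6 (F(a, G) = -2 - 4 = -6)
v(U, w) = w + 36*U*w (v(U, w) = ((-6 + 42)*U)*w + w = (36*U)*w + w = 36*U*w + w = w + 36*U*w)
-46670 + v(-215, 188) = -46670 + 188*(1 + 36*(-215)) = -46670 + 188*(1 - 7740) = -46670 + 188*(-7739) = -46670 - 1454932 = -1501602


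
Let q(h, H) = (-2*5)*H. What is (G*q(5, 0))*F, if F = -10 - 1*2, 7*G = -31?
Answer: 0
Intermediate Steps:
G = -31/7 (G = (⅐)*(-31) = -31/7 ≈ -4.4286)
q(h, H) = -10*H
F = -12 (F = -10 - 2 = -12)
(G*q(5, 0))*F = -(-310)*0/7*(-12) = -31/7*0*(-12) = 0*(-12) = 0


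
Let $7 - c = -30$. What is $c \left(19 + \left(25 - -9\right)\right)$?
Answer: $1961$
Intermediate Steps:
$c = 37$ ($c = 7 - -30 = 7 + 30 = 37$)
$c \left(19 + \left(25 - -9\right)\right) = 37 \left(19 + \left(25 - -9\right)\right) = 37 \left(19 + \left(25 + 9\right)\right) = 37 \left(19 + 34\right) = 37 \cdot 53 = 1961$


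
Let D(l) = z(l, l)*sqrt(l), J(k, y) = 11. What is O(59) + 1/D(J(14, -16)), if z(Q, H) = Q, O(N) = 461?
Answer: 461 + sqrt(11)/121 ≈ 461.03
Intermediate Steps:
D(l) = l**(3/2) (D(l) = l*sqrt(l) = l**(3/2))
O(59) + 1/D(J(14, -16)) = 461 + 1/(11**(3/2)) = 461 + 1/(11*sqrt(11)) = 461 + sqrt(11)/121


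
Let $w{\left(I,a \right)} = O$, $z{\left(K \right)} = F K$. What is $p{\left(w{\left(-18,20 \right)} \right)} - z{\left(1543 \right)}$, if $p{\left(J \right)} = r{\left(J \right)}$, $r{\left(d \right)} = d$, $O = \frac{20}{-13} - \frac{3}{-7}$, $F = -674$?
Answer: $\frac{94638261}{91} \approx 1.04 \cdot 10^{6}$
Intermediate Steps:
$O = - \frac{101}{91}$ ($O = 20 \left(- \frac{1}{13}\right) - - \frac{3}{7} = - \frac{20}{13} + \frac{3}{7} = - \frac{101}{91} \approx -1.1099$)
$z{\left(K \right)} = - 674 K$
$w{\left(I,a \right)} = - \frac{101}{91}$
$p{\left(J \right)} = J$
$p{\left(w{\left(-18,20 \right)} \right)} - z{\left(1543 \right)} = - \frac{101}{91} - \left(-674\right) 1543 = - \frac{101}{91} - -1039982 = - \frac{101}{91} + 1039982 = \frac{94638261}{91}$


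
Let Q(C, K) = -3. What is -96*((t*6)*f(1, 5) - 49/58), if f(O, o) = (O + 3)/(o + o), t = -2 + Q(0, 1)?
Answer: 35760/29 ≈ 1233.1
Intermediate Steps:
t = -5 (t = -2 - 3 = -5)
f(O, o) = (3 + O)/(2*o) (f(O, o) = (3 + O)/((2*o)) = (3 + O)*(1/(2*o)) = (3 + O)/(2*o))
-96*((t*6)*f(1, 5) - 49/58) = -96*((-5*6)*((½)*(3 + 1)/5) - 49/58) = -96*(-15*4/5 - 49*1/58) = -96*(-30*⅖ - 49/58) = -96*(-12 - 49/58) = -96*(-745/58) = 35760/29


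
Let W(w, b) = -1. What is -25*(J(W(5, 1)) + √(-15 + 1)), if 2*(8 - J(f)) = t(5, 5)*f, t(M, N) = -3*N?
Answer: -25/2 - 25*I*√14 ≈ -12.5 - 93.541*I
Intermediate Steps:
J(f) = 8 + 15*f/2 (J(f) = 8 - (-3*5)*f/2 = 8 - (-15)*f/2 = 8 + 15*f/2)
-25*(J(W(5, 1)) + √(-15 + 1)) = -25*((8 + (15/2)*(-1)) + √(-15 + 1)) = -25*((8 - 15/2) + √(-14)) = -25*(½ + I*√14) = -25/2 - 25*I*√14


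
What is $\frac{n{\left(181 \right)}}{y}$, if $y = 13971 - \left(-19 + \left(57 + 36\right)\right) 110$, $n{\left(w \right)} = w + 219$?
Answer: $\frac{400}{5831} \approx 0.068599$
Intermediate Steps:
$n{\left(w \right)} = 219 + w$
$y = 5831$ ($y = 13971 - \left(-19 + 93\right) 110 = 13971 - 74 \cdot 110 = 13971 - 8140 = 5831$)
$\frac{n{\left(181 \right)}}{y} = \frac{219 + 181}{5831} = 400 \cdot \frac{1}{5831} = \frac{400}{5831}$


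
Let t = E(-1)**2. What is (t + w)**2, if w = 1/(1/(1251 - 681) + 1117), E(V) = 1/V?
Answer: 406101582121/405375429481 ≈ 1.0018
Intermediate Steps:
w = 570/636691 (w = 1/(1/570 + 1117) = 1/(636691/570) = 570/636691 ≈ 0.00089525)
t = 1 (t = (1/(-1))**2 = (-1)**2 = 1)
(t + w)**2 = (1 + 570/636691)**2 = (637261/636691)**2 = 406101582121/405375429481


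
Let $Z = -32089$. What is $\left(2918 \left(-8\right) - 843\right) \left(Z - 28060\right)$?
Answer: $1454823863$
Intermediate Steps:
$\left(2918 \left(-8\right) - 843\right) \left(Z - 28060\right) = \left(2918 \left(-8\right) - 843\right) \left(-32089 - 28060\right) = \left(-23344 - 843\right) \left(-32089 - 28060\right) = \left(-24187\right) \left(-60149\right) = 1454823863$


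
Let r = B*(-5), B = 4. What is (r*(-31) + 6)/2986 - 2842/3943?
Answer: -3008947/5886899 ≈ -0.51113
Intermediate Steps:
r = -20 (r = 4*(-5) = -20)
(r*(-31) + 6)/2986 - 2842/3943 = (-20*(-31) + 6)/2986 - 2842/3943 = (620 + 6)*(1/2986) - 2842*1/3943 = 626*(1/2986) - 2842/3943 = 313/1493 - 2842/3943 = -3008947/5886899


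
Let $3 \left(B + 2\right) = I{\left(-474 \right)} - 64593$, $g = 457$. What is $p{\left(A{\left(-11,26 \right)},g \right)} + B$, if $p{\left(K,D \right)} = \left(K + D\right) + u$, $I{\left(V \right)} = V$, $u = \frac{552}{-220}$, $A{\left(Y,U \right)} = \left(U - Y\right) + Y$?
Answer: $- \frac{1166578}{55} \approx -21211.0$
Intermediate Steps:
$A{\left(Y,U \right)} = U$
$u = - \frac{138}{55}$ ($u = 552 \left(- \frac{1}{220}\right) = - \frac{138}{55} \approx -2.5091$)
$p{\left(K,D \right)} = - \frac{138}{55} + D + K$ ($p{\left(K,D \right)} = \left(K + D\right) - \frac{138}{55} = \left(D + K\right) - \frac{138}{55} = - \frac{138}{55} + D + K$)
$B = -21691$ ($B = -2 + \frac{-474 - 64593}{3} = -2 + \frac{1}{3} \left(-65067\right) = -2 - 21689 = -21691$)
$p{\left(A{\left(-11,26 \right)},g \right)} + B = \left(- \frac{138}{55} + 457 + 26\right) - 21691 = \frac{26427}{55} - 21691 = - \frac{1166578}{55}$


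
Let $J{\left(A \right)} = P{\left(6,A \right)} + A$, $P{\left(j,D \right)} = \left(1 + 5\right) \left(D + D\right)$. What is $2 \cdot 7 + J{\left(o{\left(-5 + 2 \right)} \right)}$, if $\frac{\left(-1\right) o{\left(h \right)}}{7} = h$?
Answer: $287$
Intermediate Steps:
$o{\left(h \right)} = - 7 h$
$P{\left(j,D \right)} = 12 D$ ($P{\left(j,D \right)} = 6 \cdot 2 D = 12 D$)
$J{\left(A \right)} = 13 A$ ($J{\left(A \right)} = 12 A + A = 13 A$)
$2 \cdot 7 + J{\left(o{\left(-5 + 2 \right)} \right)} = 2 \cdot 7 + 13 \left(- 7 \left(-5 + 2\right)\right) = 14 + 13 \left(\left(-7\right) \left(-3\right)\right) = 14 + 13 \cdot 21 = 14 + 273 = 287$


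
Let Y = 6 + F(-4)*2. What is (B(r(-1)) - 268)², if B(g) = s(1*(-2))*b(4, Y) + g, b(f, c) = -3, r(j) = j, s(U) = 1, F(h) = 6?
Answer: 73984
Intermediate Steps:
Y = 18 (Y = 6 + 6*2 = 6 + 12 = 18)
B(g) = -3 + g (B(g) = 1*(-3) + g = -3 + g)
(B(r(-1)) - 268)² = ((-3 - 1) - 268)² = (-4 - 268)² = (-272)² = 73984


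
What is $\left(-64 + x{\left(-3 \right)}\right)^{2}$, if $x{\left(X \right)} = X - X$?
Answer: $4096$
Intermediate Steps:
$x{\left(X \right)} = 0$
$\left(-64 + x{\left(-3 \right)}\right)^{2} = \left(-64 + 0\right)^{2} = \left(-64\right)^{2} = 4096$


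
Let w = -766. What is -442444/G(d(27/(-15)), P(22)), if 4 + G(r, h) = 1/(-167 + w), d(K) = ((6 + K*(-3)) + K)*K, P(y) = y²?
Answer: 412800252/3733 ≈ 1.1058e+5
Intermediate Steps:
d(K) = K*(6 - 2*K) (d(K) = ((6 - 3*K) + K)*K = (6 - 2*K)*K = K*(6 - 2*K))
G(r, h) = -3733/933 (G(r, h) = -4 + 1/(-167 - 766) = -4 + 1/(-933) = -4 - 1/933 = -3733/933)
-442444/G(d(27/(-15)), P(22)) = -442444/(-3733/933) = -442444*(-933/3733) = 412800252/3733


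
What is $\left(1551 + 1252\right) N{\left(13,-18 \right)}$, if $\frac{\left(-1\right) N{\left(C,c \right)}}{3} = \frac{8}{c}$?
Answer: $\frac{11212}{3} \approx 3737.3$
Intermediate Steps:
$N{\left(C,c \right)} = - \frac{24}{c}$ ($N{\left(C,c \right)} = - 3 \frac{8}{c} = - \frac{24}{c}$)
$\left(1551 + 1252\right) N{\left(13,-18 \right)} = \left(1551 + 1252\right) \left(- \frac{24}{-18}\right) = 2803 \left(\left(-24\right) \left(- \frac{1}{18}\right)\right) = 2803 \cdot \frac{4}{3} = \frac{11212}{3}$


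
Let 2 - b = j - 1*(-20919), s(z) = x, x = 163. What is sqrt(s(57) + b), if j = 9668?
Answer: I*sqrt(30422) ≈ 174.42*I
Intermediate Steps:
s(z) = 163
b = -30585 (b = 2 - (9668 - 1*(-20919)) = 2 - (9668 + 20919) = 2 - 1*30587 = 2 - 30587 = -30585)
sqrt(s(57) + b) = sqrt(163 - 30585) = sqrt(-30422) = I*sqrt(30422)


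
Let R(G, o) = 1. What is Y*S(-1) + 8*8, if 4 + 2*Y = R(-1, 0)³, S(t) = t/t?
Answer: 125/2 ≈ 62.500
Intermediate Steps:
S(t) = 1
Y = -3/2 (Y = -2 + (½)*1³ = -2 + (½)*1 = -2 + ½ = -3/2 ≈ -1.5000)
Y*S(-1) + 8*8 = -3/2*1 + 8*8 = -3/2 + 64 = 125/2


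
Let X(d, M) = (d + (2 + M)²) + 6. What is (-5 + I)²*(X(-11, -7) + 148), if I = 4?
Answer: 168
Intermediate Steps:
X(d, M) = 6 + d + (2 + M)²
(-5 + I)²*(X(-11, -7) + 148) = (-5 + 4)²*((6 - 11 + (2 - 7)²) + 148) = (-1)²*((6 - 11 + (-5)²) + 148) = 1*((6 - 11 + 25) + 148) = 1*(20 + 148) = 1*168 = 168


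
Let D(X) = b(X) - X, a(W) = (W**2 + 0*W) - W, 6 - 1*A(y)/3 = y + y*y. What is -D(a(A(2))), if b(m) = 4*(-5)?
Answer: 20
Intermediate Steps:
b(m) = -20
A(y) = 18 - 3*y - 3*y**2 (A(y) = 18 - 3*(y + y*y) = 18 - 3*(y + y**2) = 18 + (-3*y - 3*y**2) = 18 - 3*y - 3*y**2)
a(W) = W**2 - W (a(W) = (W**2 + 0) - W = W**2 - W)
D(X) = -20 - X
-D(a(A(2))) = -(-20 - (18 - 3*2 - 3*2**2)*(-1 + (18 - 3*2 - 3*2**2))) = -(-20 - (18 - 6 - 3*4)*(-1 + (18 - 6 - 3*4))) = -(-20 - (18 - 6 - 12)*(-1 + (18 - 6 - 12))) = -(-20 - 0*(-1 + 0)) = -(-20 - 0*(-1)) = -(-20 - 1*0) = -(-20 + 0) = -1*(-20) = 20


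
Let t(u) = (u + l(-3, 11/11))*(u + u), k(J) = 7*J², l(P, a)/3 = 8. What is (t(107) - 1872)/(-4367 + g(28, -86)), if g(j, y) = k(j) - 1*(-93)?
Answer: 13081/607 ≈ 21.550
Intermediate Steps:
l(P, a) = 24 (l(P, a) = 3*8 = 24)
t(u) = 2*u*(24 + u) (t(u) = (u + 24)*(u + u) = (24 + u)*(2*u) = 2*u*(24 + u))
g(j, y) = 93 + 7*j² (g(j, y) = 7*j² - 1*(-93) = 7*j² + 93 = 93 + 7*j²)
(t(107) - 1872)/(-4367 + g(28, -86)) = (2*107*(24 + 107) - 1872)/(-4367 + (93 + 7*28²)) = (2*107*131 - 1872)/(-4367 + (93 + 7*784)) = (28034 - 1872)/(-4367 + (93 + 5488)) = 26162/(-4367 + 5581) = 26162/1214 = 26162*(1/1214) = 13081/607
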